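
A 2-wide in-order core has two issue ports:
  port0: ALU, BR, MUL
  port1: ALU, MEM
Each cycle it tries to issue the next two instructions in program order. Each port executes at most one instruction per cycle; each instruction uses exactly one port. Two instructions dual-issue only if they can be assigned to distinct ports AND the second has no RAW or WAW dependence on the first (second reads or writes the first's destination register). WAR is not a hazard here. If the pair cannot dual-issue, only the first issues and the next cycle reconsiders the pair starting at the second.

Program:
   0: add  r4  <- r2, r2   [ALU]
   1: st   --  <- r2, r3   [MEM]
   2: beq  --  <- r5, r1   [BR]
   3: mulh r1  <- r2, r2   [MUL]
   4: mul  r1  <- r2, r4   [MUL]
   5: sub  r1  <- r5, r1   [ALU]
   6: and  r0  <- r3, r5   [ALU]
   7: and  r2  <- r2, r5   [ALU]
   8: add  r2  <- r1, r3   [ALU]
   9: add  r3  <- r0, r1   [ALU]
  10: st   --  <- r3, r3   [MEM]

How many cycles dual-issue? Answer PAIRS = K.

PAIRS = 3

#0 head=0: add.ALU+st.MEM i0/i1 pair
#1 head=2: beq.BR i2 no-port BR/MUL
#2 head=3: mulh.MUL i3 no-port MUL/MUL
#3 head=4: mul.MUL i4 RAW+WAW r1
#4 head=5: sub.ALU+and.ALU i5/i6 pair
#5 head=7: and.ALU i7 WAW r2
#6 head=8: add.ALU+add.ALU i8/i9 pair
#7 head=10: st.MEM i10 tail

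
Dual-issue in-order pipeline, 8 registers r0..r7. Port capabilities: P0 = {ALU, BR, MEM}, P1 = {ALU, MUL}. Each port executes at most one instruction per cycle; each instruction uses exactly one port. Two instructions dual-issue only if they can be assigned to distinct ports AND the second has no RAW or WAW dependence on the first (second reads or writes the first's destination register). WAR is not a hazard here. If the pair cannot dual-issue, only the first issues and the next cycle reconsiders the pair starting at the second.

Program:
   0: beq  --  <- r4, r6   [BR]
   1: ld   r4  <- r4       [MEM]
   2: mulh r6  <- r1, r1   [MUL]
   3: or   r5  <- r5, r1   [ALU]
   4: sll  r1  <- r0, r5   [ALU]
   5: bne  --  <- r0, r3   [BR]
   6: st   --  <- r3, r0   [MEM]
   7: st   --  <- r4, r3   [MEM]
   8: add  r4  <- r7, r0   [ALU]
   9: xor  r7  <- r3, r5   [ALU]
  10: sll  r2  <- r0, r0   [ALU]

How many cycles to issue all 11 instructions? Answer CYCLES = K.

t=0 i0:beq.BR ; no-port BR/MEM
t=1 i1/i2:ld.MEM mulh.MUL ; 2-wide
t=2 i3:or.ALU ; RAW r5
t=3 i4/i5:sll.ALU bne.BR ; 2-wide
t=4 i6:st.MEM ; no-port MEM/MEM
t=5 i7/i8:st.MEM add.ALU ; 2-wide
t=6 i9/i10:xor.ALU sll.ALU ; 2-wide

CYCLES = 7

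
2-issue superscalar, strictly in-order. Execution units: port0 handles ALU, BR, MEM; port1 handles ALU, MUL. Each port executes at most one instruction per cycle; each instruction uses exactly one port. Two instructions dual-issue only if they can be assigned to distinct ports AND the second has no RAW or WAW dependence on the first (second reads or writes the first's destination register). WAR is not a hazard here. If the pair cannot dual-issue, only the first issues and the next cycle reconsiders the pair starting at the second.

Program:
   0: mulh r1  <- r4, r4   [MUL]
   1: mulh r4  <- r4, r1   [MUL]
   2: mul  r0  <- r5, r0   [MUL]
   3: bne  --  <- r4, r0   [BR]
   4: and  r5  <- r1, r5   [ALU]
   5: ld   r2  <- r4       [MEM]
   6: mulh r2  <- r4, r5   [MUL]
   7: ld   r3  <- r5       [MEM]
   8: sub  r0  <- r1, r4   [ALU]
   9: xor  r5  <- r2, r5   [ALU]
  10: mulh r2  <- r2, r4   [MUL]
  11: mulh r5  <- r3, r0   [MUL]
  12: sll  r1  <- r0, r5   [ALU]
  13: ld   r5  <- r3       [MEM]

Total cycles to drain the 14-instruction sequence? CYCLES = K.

t=0 i0:mulh.MUL ; no-port MUL/MUL
t=1 i1:mulh.MUL ; no-port MUL/MUL
t=2 i2:mul.MUL ; RAW r0
t=3 i3/i4:bne.BR/and.ALU ; 2-wide
t=4 i5:ld.MEM ; WAW r2
t=5 i6/i7:mulh.MUL/ld.MEM ; 2-wide
t=6 i8/i9:sub.ALU/xor.ALU ; 2-wide
t=7 i10:mulh.MUL ; no-port MUL/MUL
t=8 i11:mulh.MUL ; RAW r5
t=9 i12/i13:sll.ALU/ld.MEM ; 2-wide

CYCLES = 10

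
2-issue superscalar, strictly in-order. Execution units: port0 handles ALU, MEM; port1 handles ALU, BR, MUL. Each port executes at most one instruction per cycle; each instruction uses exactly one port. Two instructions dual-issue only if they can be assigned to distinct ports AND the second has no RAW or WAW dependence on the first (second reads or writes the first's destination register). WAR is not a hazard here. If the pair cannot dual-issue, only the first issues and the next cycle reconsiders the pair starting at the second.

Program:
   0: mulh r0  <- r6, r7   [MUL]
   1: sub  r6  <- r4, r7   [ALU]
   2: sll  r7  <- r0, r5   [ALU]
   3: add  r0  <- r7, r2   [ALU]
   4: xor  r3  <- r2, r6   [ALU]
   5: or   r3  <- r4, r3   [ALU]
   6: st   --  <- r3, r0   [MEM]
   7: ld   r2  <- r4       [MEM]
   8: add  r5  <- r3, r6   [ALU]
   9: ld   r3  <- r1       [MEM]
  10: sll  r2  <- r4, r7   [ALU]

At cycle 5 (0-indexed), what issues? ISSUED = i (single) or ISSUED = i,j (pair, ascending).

ISSUED = 7,8

  cy0 -> i0/i1 (mulh;sub) pair
  cy1 -> i2 (sll) RAW r7
  cy2 -> i3/i4 (add;xor) pair
  cy3 -> i5 (or) RAW r3
  cy4 -> i6 (st) no-port MEM/MEM
  cy5 -> i7/i8 (ld;add) pair
  cy6 -> i9/i10 (ld;sll) pair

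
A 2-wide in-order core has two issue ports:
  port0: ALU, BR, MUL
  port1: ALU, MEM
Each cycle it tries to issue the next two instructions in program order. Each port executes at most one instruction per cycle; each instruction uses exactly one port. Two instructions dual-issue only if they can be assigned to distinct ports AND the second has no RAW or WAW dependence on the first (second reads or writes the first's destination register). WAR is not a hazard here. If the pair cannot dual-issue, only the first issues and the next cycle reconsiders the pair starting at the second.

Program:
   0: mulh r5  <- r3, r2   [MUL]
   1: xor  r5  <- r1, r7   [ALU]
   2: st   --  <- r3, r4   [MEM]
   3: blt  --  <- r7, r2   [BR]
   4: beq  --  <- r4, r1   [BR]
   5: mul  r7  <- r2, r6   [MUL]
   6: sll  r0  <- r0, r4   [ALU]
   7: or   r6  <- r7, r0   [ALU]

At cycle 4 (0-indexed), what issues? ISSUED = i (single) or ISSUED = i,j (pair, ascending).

c0: i0 mulh  WAW r5
c1: i1&i2 xor;st  dual
c2: i3 blt  no-port BR/BR
c3: i4 beq  no-port BR/MUL
c4: i5&i6 mul;sll  dual
c5: i7 or  tail

ISSUED = 5,6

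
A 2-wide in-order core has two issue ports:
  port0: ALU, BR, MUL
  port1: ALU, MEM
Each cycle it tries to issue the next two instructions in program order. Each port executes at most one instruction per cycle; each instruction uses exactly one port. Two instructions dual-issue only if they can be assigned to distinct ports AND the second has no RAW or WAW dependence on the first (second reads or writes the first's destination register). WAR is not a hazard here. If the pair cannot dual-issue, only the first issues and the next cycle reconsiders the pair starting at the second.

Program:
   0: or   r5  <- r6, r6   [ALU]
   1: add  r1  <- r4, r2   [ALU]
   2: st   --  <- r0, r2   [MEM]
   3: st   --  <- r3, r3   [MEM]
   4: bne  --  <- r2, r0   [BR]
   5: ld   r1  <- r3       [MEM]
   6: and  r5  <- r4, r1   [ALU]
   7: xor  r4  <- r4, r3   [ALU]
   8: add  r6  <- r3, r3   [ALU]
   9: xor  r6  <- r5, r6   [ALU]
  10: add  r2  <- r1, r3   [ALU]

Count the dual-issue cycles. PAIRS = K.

  cy0 -> i0+i1 (or.ALU+add.ALU) 2-wide
  cy1 -> i2 (st.MEM) no-port MEM/MEM
  cy2 -> i3+i4 (st.MEM+bne.BR) 2-wide
  cy3 -> i5 (ld.MEM) RAW r1
  cy4 -> i6+i7 (and.ALU+xor.ALU) 2-wide
  cy5 -> i8 (add.ALU) RAW+WAW r6
  cy6 -> i9+i10 (xor.ALU+add.ALU) 2-wide

PAIRS = 4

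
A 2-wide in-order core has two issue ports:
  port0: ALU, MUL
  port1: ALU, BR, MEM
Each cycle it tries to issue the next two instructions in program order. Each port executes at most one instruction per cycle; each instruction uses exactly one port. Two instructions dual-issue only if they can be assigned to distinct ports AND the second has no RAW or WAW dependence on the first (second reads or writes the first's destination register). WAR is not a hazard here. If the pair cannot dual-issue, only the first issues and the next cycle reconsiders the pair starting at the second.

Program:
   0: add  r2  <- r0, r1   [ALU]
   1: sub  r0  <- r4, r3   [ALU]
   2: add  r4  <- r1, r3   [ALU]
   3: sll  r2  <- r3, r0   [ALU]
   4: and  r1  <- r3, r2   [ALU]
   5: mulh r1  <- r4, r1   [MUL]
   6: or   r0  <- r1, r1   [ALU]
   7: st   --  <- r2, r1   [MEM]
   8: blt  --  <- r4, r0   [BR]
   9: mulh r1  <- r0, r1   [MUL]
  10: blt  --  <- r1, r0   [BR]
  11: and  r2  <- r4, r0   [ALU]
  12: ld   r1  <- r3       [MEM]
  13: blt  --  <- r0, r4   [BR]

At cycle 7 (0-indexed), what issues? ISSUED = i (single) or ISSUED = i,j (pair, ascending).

  cy0 -> i0&i1 (add/sub) pair
  cy1 -> i2&i3 (add/sll) pair
  cy2 -> i4 (and) RAW+WAW r1
  cy3 -> i5 (mulh) RAW r1
  cy4 -> i6&i7 (or/st) pair
  cy5 -> i8&i9 (blt/mulh) pair
  cy6 -> i10&i11 (blt/and) pair
  cy7 -> i12 (ld) no-port MEM/BR
  cy8 -> i13 (blt) tail

ISSUED = 12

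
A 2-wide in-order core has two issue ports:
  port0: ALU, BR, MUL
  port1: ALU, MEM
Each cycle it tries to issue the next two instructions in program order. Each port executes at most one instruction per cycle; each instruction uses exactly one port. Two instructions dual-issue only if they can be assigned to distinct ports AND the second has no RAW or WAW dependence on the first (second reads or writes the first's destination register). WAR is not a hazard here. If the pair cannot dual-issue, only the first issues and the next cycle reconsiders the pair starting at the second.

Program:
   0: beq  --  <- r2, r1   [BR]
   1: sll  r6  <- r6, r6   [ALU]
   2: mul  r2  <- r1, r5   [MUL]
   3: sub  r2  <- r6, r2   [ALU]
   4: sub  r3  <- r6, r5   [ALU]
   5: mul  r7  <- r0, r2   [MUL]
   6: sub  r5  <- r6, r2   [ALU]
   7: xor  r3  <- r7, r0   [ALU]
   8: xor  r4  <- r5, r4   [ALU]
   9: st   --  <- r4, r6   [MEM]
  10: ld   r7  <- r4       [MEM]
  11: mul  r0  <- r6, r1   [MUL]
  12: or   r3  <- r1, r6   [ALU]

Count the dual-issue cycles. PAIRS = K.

PAIRS = 5

[0] i0/i1  beq.BR/sll.ALU  -- dual
[1] i2  mul.MUL  -- RAW+WAW r2
[2] i3/i4  sub.ALU/sub.ALU  -- dual
[3] i5/i6  mul.MUL/sub.ALU  -- dual
[4] i7/i8  xor.ALU/xor.ALU  -- dual
[5] i9  st.MEM  -- no-port MEM/MEM
[6] i10/i11  ld.MEM/mul.MUL  -- dual
[7] i12  or.ALU  -- tail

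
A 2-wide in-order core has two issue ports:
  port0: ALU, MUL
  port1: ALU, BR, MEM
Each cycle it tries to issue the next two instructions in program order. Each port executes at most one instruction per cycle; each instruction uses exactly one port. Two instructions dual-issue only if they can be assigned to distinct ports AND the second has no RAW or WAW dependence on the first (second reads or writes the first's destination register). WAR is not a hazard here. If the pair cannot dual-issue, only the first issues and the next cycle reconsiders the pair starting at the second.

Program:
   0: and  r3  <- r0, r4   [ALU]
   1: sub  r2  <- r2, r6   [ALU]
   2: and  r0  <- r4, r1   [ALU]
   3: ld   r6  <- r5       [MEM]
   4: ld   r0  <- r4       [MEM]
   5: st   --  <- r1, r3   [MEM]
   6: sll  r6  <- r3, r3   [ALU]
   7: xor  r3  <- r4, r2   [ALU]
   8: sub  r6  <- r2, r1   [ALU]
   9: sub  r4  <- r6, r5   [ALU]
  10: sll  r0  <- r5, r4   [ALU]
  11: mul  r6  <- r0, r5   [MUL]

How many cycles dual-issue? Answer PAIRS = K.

PAIRS = 4

  cy0 -> i0&i1 (and.ALU+sub.ALU) 2-wide
  cy1 -> i2&i3 (and.ALU+ld.MEM) 2-wide
  cy2 -> i4 (ld.MEM) no-port MEM/MEM
  cy3 -> i5&i6 (st.MEM+sll.ALU) 2-wide
  cy4 -> i7&i8 (xor.ALU+sub.ALU) 2-wide
  cy5 -> i9 (sub.ALU) RAW r4
  cy6 -> i10 (sll.ALU) RAW r0
  cy7 -> i11 (mul.MUL) tail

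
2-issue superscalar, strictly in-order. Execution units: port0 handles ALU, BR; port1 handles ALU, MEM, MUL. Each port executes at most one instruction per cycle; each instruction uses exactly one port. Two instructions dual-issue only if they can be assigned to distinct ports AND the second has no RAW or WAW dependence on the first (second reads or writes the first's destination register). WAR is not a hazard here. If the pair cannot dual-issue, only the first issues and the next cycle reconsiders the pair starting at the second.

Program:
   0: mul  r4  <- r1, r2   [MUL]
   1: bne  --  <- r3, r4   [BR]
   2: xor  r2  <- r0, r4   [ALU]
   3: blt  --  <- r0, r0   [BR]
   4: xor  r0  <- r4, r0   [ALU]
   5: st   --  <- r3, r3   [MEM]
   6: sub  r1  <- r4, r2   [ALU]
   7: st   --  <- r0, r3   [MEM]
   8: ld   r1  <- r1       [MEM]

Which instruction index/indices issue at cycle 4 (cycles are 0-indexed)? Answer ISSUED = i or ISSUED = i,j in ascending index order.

ISSUED = 7

  cy0 -> i0 (mul) RAW r4
  cy1 -> i1/i2 (bne;xor) pair
  cy2 -> i3/i4 (blt;xor) pair
  cy3 -> i5/i6 (st;sub) pair
  cy4 -> i7 (st) no-port MEM/MEM
  cy5 -> i8 (ld) tail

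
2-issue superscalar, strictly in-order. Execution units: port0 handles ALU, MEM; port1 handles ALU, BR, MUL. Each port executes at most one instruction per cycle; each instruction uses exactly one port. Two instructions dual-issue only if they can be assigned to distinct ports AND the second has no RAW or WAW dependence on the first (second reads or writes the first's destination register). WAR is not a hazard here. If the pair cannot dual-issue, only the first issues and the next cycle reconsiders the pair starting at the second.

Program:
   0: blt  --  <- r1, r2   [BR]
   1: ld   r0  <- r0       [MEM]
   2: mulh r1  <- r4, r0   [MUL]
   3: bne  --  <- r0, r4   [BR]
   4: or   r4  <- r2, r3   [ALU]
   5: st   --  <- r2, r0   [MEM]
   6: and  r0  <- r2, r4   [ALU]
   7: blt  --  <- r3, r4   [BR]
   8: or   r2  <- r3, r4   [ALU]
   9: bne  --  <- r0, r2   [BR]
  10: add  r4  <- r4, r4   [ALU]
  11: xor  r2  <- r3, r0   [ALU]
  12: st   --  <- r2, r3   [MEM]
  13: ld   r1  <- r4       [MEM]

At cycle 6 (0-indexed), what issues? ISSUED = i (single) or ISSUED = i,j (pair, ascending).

ISSUED = 11

[0] i0/i1  blt.BR/ld.MEM  -- pair
[1] i2  mulh.MUL  -- no-port MUL/BR
[2] i3/i4  bne.BR/or.ALU  -- pair
[3] i5/i6  st.MEM/and.ALU  -- pair
[4] i7/i8  blt.BR/or.ALU  -- pair
[5] i9/i10  bne.BR/add.ALU  -- pair
[6] i11  xor.ALU  -- RAW r2
[7] i12  st.MEM  -- no-port MEM/MEM
[8] i13  ld.MEM  -- tail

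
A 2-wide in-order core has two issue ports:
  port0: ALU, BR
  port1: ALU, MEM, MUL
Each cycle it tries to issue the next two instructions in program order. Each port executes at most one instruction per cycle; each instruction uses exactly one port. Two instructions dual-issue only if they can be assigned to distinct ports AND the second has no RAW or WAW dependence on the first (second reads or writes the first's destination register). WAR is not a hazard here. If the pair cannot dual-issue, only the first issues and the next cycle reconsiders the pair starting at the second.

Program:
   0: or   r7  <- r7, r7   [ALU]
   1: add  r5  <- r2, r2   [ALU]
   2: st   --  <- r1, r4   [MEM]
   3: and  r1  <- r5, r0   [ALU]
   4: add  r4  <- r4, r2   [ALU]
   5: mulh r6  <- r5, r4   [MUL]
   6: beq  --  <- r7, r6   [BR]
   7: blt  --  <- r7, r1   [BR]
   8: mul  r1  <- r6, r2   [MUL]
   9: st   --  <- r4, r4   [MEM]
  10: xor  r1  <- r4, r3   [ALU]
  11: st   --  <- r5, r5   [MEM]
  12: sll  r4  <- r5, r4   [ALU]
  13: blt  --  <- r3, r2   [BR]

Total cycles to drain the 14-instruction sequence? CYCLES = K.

c0: i0/i1 or+add  pair
c1: i2/i3 st+and  pair
c2: i4 add  RAW r4
c3: i5 mulh  RAW r6
c4: i6 beq  no-port BR/BR
c5: i7/i8 blt+mul  pair
c6: i9/i10 st+xor  pair
c7: i11/i12 st+sll  pair
c8: i13 blt  tail

CYCLES = 9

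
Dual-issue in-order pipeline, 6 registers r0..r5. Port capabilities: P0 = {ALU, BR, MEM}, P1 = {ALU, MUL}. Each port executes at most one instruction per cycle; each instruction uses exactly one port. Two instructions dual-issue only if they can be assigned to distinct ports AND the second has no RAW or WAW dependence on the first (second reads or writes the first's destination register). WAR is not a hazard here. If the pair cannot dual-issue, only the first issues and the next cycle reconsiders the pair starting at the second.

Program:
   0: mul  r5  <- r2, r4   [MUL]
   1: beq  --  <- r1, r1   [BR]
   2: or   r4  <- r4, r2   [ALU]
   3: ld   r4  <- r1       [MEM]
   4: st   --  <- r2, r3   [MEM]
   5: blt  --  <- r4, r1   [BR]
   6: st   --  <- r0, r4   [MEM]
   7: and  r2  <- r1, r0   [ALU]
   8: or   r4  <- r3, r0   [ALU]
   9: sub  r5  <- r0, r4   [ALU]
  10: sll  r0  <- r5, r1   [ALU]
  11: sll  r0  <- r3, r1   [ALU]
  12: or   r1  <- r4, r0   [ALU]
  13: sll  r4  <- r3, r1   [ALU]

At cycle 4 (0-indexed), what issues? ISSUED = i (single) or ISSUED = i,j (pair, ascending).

0. mul.MUL;beq.BR @i0/i1  | dual
1. or.ALU @i2  | WAW r4
2. ld.MEM @i3  | no-port MEM/MEM
3. st.MEM @i4  | no-port MEM/BR
4. blt.BR @i5  | no-port BR/MEM
5. st.MEM;and.ALU @i6/i7  | dual
6. or.ALU @i8  | RAW r4
7. sub.ALU @i9  | RAW r5
8. sll.ALU @i10  | WAW r0
9. sll.ALU @i11  | RAW r0
10. or.ALU @i12  | RAW r1
11. sll.ALU @i13  | tail

ISSUED = 5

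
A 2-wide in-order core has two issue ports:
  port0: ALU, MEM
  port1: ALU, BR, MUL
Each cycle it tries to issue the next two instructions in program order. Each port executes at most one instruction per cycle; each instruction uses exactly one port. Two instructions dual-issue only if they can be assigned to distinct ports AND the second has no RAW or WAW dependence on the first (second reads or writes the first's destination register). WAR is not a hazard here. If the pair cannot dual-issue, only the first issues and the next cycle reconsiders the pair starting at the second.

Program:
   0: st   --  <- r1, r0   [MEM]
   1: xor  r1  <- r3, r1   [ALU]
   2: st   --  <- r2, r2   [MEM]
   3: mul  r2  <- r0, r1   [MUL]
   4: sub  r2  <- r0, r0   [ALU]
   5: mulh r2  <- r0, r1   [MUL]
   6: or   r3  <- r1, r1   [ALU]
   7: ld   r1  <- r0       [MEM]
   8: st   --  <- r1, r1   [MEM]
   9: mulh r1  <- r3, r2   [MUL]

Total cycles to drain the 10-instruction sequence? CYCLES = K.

0. st.MEM/xor.ALU @i0/i1  | 2-wide
1. st.MEM/mul.MUL @i2/i3  | 2-wide
2. sub.ALU @i4  | WAW r2
3. mulh.MUL/or.ALU @i5/i6  | 2-wide
4. ld.MEM @i7  | no-port MEM/MEM
5. st.MEM/mulh.MUL @i8/i9  | 2-wide

CYCLES = 6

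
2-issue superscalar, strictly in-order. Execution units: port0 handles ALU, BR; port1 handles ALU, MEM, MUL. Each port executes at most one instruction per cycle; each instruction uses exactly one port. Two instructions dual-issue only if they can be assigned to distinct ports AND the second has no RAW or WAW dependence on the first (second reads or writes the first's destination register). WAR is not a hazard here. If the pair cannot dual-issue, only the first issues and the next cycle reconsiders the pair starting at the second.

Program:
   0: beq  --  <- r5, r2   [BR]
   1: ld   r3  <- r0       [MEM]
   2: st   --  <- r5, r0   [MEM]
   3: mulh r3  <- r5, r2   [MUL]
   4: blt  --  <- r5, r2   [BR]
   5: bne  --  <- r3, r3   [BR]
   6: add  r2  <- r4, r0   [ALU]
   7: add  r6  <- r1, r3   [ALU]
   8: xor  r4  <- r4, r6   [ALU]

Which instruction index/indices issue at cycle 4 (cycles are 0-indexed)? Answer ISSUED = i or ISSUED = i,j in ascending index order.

[0] i0/i1  beq/ld  -- dual
[1] i2  st  -- no-port MEM/MUL
[2] i3/i4  mulh/blt  -- dual
[3] i5/i6  bne/add  -- dual
[4] i7  add  -- RAW r6
[5] i8  xor  -- tail

ISSUED = 7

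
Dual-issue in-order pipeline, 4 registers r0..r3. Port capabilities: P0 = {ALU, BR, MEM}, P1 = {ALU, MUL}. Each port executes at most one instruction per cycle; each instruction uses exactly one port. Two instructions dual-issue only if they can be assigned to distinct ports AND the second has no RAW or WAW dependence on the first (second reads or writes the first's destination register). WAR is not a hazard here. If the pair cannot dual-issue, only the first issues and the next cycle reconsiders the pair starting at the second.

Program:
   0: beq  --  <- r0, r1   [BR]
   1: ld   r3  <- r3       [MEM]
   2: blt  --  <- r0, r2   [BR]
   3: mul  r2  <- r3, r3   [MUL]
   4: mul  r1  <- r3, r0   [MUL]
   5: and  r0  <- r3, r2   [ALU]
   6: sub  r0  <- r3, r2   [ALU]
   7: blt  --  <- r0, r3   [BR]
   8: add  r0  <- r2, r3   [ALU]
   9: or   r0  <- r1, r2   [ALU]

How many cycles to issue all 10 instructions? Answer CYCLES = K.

0. beq @i0  | no-port BR/MEM
1. ld @i1  | no-port MEM/BR
2. blt+mul @i2/i3  | pair
3. mul+and @i4/i5  | pair
4. sub @i6  | RAW r0
5. blt+add @i7/i8  | pair
6. or @i9  | tail

CYCLES = 7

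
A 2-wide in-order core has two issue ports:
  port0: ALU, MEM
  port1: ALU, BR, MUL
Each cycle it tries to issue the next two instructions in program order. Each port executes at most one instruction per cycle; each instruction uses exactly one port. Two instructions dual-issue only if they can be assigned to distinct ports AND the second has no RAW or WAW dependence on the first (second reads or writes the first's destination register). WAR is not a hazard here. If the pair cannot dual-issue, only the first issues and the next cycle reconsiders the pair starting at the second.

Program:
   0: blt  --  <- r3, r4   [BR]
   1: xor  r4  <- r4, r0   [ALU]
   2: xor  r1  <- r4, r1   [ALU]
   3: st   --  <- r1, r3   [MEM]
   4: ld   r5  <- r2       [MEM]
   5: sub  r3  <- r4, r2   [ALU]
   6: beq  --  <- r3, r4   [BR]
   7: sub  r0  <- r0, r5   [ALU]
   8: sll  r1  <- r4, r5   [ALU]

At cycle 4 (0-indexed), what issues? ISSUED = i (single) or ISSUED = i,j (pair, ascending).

c0: i0,i1 blt/xor  2-wide
c1: i2 xor  RAW r1
c2: i3 st  no-port MEM/MEM
c3: i4,i5 ld/sub  2-wide
c4: i6,i7 beq/sub  2-wide
c5: i8 sll  tail

ISSUED = 6,7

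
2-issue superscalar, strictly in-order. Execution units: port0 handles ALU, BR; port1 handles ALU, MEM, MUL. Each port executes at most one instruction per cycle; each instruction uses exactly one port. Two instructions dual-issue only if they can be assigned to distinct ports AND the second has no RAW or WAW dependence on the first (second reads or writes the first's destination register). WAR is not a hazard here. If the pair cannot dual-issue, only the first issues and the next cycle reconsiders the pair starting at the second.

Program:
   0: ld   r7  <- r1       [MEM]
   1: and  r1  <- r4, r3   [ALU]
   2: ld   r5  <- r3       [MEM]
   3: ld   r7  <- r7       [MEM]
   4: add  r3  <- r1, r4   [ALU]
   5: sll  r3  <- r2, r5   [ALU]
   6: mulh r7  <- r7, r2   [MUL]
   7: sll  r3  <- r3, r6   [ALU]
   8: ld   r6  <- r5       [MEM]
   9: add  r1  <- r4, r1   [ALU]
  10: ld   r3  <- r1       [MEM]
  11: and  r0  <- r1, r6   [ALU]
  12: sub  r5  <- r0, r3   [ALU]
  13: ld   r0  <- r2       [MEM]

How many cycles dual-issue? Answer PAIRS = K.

PAIRS = 6

c0: i0/i1 ld and  dual
c1: i2 ld  no-port MEM/MEM
c2: i3/i4 ld add  dual
c3: i5/i6 sll mulh  dual
c4: i7/i8 sll ld  dual
c5: i9 add  RAW r1
c6: i10/i11 ld and  dual
c7: i12/i13 sub ld  dual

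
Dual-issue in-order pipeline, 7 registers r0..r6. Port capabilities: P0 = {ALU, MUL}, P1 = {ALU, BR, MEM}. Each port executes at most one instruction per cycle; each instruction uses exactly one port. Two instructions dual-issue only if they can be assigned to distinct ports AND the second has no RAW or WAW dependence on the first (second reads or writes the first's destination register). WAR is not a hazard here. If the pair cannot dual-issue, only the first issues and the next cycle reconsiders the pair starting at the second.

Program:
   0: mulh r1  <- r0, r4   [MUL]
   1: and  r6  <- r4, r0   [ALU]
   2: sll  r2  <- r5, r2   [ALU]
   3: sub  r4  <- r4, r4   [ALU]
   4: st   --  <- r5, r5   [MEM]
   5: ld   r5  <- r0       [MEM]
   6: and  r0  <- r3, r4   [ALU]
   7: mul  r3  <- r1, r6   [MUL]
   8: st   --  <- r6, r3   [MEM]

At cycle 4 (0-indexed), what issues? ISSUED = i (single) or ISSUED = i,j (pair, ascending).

ISSUED = 7

[0] i0,i1  mulh.MUL;and.ALU  -- dual
[1] i2,i3  sll.ALU;sub.ALU  -- dual
[2] i4  st.MEM  -- no-port MEM/MEM
[3] i5,i6  ld.MEM;and.ALU  -- dual
[4] i7  mul.MUL  -- RAW r3
[5] i8  st.MEM  -- tail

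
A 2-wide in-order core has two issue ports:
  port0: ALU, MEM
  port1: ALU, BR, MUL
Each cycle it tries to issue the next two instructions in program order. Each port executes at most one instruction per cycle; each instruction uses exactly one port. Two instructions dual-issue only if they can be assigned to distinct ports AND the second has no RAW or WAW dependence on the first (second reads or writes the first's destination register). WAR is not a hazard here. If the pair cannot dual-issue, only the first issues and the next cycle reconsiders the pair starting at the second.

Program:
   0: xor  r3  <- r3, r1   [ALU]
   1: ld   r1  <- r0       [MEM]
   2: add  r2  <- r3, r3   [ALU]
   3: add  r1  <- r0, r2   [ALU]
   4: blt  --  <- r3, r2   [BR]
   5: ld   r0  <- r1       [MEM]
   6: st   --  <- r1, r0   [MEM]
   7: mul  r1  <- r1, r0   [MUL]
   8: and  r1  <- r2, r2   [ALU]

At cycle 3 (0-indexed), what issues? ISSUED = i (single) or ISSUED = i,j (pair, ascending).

ISSUED = 5

[0] i0,i1  xor ld  -- dual
[1] i2  add  -- RAW r2
[2] i3,i4  add blt  -- dual
[3] i5  ld  -- no-port MEM/MEM
[4] i6,i7  st mul  -- dual
[5] i8  and  -- tail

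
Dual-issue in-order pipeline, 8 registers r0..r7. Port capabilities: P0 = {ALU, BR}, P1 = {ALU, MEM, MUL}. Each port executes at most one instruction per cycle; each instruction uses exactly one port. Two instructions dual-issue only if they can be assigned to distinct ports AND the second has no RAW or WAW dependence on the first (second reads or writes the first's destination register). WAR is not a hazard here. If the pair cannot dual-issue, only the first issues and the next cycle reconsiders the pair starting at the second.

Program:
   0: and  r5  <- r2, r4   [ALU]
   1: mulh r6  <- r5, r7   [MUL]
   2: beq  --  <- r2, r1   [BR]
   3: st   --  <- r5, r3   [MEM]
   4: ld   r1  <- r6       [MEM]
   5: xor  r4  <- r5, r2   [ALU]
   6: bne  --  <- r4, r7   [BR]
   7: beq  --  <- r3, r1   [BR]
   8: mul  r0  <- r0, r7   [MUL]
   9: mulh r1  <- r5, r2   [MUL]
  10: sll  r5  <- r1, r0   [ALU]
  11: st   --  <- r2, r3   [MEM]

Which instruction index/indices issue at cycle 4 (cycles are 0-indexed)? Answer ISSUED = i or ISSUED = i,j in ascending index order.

  cy0 -> i0 (and.ALU) RAW r5
  cy1 -> i1/i2 (mulh.MUL/beq.BR) 2-wide
  cy2 -> i3 (st.MEM) no-port MEM/MEM
  cy3 -> i4/i5 (ld.MEM/xor.ALU) 2-wide
  cy4 -> i6 (bne.BR) no-port BR/BR
  cy5 -> i7/i8 (beq.BR/mul.MUL) 2-wide
  cy6 -> i9 (mulh.MUL) RAW r1
  cy7 -> i10/i11 (sll.ALU/st.MEM) 2-wide

ISSUED = 6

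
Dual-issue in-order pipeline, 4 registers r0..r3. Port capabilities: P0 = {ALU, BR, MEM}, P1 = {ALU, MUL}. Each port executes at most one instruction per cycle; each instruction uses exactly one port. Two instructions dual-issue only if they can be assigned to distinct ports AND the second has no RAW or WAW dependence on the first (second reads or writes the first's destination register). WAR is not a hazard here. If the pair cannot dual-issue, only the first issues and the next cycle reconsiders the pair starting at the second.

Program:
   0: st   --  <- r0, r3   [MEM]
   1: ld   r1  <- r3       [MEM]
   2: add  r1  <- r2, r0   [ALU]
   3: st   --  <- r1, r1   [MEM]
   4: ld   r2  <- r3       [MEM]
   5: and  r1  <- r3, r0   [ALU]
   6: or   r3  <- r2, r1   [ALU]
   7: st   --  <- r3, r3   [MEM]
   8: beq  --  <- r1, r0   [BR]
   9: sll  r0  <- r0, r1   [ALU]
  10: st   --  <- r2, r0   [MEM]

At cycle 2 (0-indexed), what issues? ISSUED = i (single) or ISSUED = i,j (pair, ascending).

ISSUED = 2

0. st @i0  | no-port MEM/MEM
1. ld @i1  | WAW r1
2. add @i2  | RAW r1
3. st @i3  | no-port MEM/MEM
4. ld;and @i4&i5  | 2-wide
5. or @i6  | RAW r3
6. st @i7  | no-port MEM/BR
7. beq;sll @i8&i9  | 2-wide
8. st @i10  | tail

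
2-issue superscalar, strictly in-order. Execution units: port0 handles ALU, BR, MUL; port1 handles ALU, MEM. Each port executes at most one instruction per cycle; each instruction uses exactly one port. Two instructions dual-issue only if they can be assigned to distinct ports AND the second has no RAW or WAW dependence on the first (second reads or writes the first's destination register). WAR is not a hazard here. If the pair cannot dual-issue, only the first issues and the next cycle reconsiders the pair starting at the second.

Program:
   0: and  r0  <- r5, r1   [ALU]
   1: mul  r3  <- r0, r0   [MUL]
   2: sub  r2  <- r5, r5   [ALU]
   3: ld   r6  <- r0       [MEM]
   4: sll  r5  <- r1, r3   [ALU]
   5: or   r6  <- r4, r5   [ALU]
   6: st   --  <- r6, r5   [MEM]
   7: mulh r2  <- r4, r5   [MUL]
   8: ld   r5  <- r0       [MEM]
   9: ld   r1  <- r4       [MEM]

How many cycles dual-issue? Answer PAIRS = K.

[0] i0  and.ALU  -- RAW r0
[1] i1&i2  mul.MUL sub.ALU  -- dual
[2] i3&i4  ld.MEM sll.ALU  -- dual
[3] i5  or.ALU  -- RAW r6
[4] i6&i7  st.MEM mulh.MUL  -- dual
[5] i8  ld.MEM  -- no-port MEM/MEM
[6] i9  ld.MEM  -- tail

PAIRS = 3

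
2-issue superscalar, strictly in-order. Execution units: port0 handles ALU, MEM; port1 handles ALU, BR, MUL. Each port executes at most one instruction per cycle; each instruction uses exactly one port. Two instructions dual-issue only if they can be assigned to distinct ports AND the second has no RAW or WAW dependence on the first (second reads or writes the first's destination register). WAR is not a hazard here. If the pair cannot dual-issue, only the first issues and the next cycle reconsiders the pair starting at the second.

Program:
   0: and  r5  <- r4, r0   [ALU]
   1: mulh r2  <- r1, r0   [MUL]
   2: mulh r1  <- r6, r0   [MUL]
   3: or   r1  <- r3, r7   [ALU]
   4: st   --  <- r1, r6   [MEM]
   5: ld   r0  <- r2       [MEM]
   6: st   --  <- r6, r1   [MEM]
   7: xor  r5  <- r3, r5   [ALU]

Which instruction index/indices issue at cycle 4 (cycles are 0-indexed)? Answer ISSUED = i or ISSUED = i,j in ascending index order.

  cy0 -> i0&i1 (and.ALU mulh.MUL) 2-wide
  cy1 -> i2 (mulh.MUL) WAW r1
  cy2 -> i3 (or.ALU) RAW r1
  cy3 -> i4 (st.MEM) no-port MEM/MEM
  cy4 -> i5 (ld.MEM) no-port MEM/MEM
  cy5 -> i6&i7 (st.MEM xor.ALU) 2-wide

ISSUED = 5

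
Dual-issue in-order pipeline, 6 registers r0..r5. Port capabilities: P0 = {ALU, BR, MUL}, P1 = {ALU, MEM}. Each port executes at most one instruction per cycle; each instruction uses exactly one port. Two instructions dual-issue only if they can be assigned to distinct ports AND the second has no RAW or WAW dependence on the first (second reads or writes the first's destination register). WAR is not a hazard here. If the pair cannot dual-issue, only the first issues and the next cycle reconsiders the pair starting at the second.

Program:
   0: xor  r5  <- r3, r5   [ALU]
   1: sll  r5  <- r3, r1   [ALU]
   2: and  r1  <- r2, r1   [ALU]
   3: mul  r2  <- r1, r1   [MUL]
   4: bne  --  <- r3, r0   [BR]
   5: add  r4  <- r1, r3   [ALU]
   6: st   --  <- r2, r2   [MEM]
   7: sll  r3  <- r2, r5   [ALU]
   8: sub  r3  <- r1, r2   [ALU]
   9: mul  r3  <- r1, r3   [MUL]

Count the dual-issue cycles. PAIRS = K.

PAIRS = 3

c0: i0 xor  WAW r5
c1: i1,i2 sll+and  dual
c2: i3 mul  no-port MUL/BR
c3: i4,i5 bne+add  dual
c4: i6,i7 st+sll  dual
c5: i8 sub  RAW+WAW r3
c6: i9 mul  tail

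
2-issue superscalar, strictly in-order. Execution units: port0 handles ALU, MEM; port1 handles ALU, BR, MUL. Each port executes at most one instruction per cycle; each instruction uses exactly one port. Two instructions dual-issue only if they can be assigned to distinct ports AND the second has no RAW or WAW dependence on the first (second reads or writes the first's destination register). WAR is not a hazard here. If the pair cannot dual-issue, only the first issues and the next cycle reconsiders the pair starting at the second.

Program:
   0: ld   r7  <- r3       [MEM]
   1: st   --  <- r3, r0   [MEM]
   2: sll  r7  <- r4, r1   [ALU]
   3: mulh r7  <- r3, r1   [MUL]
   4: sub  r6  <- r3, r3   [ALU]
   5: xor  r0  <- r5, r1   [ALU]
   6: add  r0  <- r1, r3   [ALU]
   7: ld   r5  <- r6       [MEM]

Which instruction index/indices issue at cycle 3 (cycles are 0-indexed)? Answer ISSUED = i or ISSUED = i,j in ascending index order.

[0] i0  ld.MEM  -- no-port MEM/MEM
[1] i1&i2  st.MEM;sll.ALU  -- dual
[2] i3&i4  mulh.MUL;sub.ALU  -- dual
[3] i5  xor.ALU  -- WAW r0
[4] i6&i7  add.ALU;ld.MEM  -- dual

ISSUED = 5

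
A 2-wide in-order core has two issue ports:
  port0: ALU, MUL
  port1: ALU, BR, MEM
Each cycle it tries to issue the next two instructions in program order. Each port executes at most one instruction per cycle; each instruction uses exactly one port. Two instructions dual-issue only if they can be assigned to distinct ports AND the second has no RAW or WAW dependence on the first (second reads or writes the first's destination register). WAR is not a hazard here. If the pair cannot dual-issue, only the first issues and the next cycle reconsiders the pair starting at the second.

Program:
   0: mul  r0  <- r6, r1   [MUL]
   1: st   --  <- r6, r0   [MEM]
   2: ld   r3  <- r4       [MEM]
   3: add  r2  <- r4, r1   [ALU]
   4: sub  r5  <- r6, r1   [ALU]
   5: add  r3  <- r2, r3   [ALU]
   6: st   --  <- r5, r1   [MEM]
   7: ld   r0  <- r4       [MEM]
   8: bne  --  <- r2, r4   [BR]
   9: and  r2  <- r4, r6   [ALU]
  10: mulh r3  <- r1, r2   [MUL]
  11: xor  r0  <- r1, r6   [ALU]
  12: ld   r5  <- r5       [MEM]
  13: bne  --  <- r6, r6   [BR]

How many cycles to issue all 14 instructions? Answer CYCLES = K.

t=0 i0:mul ; RAW r0
t=1 i1:st ; no-port MEM/MEM
t=2 i2&i3:ld add ; dual
t=3 i4&i5:sub add ; dual
t=4 i6:st ; no-port MEM/MEM
t=5 i7:ld ; no-port MEM/BR
t=6 i8&i9:bne and ; dual
t=7 i10&i11:mulh xor ; dual
t=8 i12:ld ; no-port MEM/BR
t=9 i13:bne ; tail

CYCLES = 10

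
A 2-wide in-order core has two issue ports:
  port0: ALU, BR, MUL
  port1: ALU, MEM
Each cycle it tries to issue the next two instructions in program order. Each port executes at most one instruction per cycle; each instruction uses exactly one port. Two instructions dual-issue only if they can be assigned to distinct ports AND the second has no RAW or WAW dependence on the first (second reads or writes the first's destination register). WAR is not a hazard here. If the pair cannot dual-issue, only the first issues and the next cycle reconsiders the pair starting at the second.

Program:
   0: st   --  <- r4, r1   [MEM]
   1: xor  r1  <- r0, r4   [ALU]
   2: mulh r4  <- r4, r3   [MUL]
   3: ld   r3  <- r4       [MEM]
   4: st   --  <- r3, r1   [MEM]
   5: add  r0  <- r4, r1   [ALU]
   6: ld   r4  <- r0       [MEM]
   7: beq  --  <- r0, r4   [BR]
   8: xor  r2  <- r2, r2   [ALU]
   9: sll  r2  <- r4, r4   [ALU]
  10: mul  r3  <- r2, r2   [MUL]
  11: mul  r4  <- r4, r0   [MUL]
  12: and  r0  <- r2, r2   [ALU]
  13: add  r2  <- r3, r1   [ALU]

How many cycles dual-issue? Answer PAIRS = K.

c0: i0/i1 st.MEM;xor.ALU  dual
c1: i2 mulh.MUL  RAW r4
c2: i3 ld.MEM  no-port MEM/MEM
c3: i4/i5 st.MEM;add.ALU  dual
c4: i6 ld.MEM  RAW r4
c5: i7/i8 beq.BR;xor.ALU  dual
c6: i9 sll.ALU  RAW r2
c7: i10 mul.MUL  no-port MUL/MUL
c8: i11/i12 mul.MUL;and.ALU  dual
c9: i13 add.ALU  tail

PAIRS = 4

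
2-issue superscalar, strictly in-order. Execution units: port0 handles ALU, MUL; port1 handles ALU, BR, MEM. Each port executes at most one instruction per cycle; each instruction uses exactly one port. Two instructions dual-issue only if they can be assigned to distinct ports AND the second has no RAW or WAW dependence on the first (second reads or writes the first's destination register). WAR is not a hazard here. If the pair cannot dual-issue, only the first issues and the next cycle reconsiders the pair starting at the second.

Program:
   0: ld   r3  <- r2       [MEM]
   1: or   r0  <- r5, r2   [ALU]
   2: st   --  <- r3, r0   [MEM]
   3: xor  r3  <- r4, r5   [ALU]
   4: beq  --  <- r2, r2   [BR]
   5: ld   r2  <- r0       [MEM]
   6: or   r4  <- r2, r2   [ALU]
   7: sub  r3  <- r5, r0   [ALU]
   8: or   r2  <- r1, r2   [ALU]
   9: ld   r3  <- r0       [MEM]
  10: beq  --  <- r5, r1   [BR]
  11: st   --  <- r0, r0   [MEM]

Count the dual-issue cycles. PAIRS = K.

PAIRS = 4

c0: i0,i1 ld.MEM+or.ALU  pair
c1: i2,i3 st.MEM+xor.ALU  pair
c2: i4 beq.BR  no-port BR/MEM
c3: i5 ld.MEM  RAW r2
c4: i6,i7 or.ALU+sub.ALU  pair
c5: i8,i9 or.ALU+ld.MEM  pair
c6: i10 beq.BR  no-port BR/MEM
c7: i11 st.MEM  tail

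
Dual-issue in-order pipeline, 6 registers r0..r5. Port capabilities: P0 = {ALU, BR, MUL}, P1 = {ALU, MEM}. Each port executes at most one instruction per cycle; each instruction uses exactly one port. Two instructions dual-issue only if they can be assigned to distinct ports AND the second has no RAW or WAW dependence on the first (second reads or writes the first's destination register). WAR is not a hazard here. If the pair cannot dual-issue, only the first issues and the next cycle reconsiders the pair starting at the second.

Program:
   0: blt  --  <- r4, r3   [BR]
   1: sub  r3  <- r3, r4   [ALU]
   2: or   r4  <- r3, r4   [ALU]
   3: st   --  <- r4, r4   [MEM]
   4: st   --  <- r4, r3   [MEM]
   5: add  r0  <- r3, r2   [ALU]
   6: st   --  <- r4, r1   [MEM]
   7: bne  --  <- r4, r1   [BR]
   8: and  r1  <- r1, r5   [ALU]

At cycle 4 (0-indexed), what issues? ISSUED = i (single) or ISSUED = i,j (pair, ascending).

0. blt.BR/sub.ALU @i0,i1  | dual
1. or.ALU @i2  | RAW r4
2. st.MEM @i3  | no-port MEM/MEM
3. st.MEM/add.ALU @i4,i5  | dual
4. st.MEM/bne.BR @i6,i7  | dual
5. and.ALU @i8  | tail

ISSUED = 6,7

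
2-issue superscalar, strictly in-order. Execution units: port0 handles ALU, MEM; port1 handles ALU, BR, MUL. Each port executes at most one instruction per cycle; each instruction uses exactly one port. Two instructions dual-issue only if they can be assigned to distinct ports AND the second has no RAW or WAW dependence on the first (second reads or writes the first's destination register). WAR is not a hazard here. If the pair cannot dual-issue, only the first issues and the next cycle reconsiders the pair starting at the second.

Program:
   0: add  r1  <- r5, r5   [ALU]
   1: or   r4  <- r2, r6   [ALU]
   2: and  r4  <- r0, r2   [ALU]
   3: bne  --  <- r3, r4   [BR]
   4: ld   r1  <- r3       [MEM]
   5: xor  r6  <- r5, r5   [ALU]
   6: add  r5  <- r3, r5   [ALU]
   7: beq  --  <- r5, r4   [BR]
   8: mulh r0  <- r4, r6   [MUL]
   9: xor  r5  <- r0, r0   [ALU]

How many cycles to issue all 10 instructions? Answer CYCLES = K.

CYCLES = 7

t=0 i0+i1:add+or ; 2-wide
t=1 i2:and ; RAW r4
t=2 i3+i4:bne+ld ; 2-wide
t=3 i5+i6:xor+add ; 2-wide
t=4 i7:beq ; no-port BR/MUL
t=5 i8:mulh ; RAW r0
t=6 i9:xor ; tail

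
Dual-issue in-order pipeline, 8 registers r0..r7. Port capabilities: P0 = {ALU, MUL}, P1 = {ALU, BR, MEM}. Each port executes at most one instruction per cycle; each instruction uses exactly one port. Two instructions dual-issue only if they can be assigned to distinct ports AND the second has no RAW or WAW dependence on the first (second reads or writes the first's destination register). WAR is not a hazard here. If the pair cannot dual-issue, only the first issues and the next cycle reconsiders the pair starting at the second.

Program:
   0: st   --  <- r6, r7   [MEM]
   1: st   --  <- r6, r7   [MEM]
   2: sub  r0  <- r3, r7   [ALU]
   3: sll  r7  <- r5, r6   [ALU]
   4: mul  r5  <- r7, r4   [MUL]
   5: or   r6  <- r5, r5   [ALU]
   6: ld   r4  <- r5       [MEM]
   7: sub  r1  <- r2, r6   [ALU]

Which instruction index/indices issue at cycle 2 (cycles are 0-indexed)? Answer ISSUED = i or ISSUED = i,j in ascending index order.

ISSUED = 3

[0] i0  st.MEM  -- no-port MEM/MEM
[1] i1&i2  st.MEM/sub.ALU  -- dual
[2] i3  sll.ALU  -- RAW r7
[3] i4  mul.MUL  -- RAW r5
[4] i5&i6  or.ALU/ld.MEM  -- dual
[5] i7  sub.ALU  -- tail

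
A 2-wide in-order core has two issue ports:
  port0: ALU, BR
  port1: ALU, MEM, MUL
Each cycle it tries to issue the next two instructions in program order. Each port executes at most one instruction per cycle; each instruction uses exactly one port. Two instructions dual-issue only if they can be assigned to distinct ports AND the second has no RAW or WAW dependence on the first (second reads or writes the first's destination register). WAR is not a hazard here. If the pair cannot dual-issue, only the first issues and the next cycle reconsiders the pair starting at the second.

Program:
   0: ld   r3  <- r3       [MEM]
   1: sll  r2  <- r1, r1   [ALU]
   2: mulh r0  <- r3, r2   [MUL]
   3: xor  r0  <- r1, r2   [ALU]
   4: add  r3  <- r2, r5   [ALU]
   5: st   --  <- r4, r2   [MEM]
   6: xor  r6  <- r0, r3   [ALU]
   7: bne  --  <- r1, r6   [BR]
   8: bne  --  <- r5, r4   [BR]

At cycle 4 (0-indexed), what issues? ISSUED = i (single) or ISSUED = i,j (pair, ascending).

  cy0 -> i0/i1 (ld;sll) dual
  cy1 -> i2 (mulh) WAW r0
  cy2 -> i3/i4 (xor;add) dual
  cy3 -> i5/i6 (st;xor) dual
  cy4 -> i7 (bne) no-port BR/BR
  cy5 -> i8 (bne) tail

ISSUED = 7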